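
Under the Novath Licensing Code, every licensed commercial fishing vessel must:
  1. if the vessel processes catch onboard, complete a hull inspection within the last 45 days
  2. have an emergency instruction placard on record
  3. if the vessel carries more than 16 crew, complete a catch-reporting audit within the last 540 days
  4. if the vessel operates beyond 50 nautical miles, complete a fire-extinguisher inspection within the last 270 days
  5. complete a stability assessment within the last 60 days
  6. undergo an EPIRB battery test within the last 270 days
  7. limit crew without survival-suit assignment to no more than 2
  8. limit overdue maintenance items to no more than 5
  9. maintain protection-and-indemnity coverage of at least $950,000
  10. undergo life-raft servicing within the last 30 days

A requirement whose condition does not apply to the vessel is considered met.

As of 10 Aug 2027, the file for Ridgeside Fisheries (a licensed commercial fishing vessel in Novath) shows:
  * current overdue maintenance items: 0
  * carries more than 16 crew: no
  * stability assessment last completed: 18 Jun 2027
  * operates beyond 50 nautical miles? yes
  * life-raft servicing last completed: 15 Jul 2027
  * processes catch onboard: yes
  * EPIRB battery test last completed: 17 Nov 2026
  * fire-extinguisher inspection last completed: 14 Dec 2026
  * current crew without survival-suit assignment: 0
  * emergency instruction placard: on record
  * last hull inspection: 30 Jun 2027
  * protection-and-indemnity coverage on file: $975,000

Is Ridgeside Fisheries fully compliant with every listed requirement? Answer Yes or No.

Yes

1. condition 'processes catch onboard' holds; hull inspection 41 days ago vs limit 45 → met
2. emergency instruction placard present → met
3. condition 'carries more than 16 crew' does not hold → requirement n/a → met
4. condition 'operates beyond 50 nautical miles' holds; fire-extinguisher inspection 239 days ago vs limit 270 → met
5. stability assessment 53 days ago vs limit 60 → met
6. EPIRB battery test 266 days ago vs limit 270 → met
7. crew without survival-suit assignment 0 ≤ 2 → met
8. overdue maintenance items 0 ≤ 5 → met
9. protection-and-indemnity coverage $975,000 ≥ $950,000 → met
10. life-raft servicing 26 days ago vs limit 30 → met
All met.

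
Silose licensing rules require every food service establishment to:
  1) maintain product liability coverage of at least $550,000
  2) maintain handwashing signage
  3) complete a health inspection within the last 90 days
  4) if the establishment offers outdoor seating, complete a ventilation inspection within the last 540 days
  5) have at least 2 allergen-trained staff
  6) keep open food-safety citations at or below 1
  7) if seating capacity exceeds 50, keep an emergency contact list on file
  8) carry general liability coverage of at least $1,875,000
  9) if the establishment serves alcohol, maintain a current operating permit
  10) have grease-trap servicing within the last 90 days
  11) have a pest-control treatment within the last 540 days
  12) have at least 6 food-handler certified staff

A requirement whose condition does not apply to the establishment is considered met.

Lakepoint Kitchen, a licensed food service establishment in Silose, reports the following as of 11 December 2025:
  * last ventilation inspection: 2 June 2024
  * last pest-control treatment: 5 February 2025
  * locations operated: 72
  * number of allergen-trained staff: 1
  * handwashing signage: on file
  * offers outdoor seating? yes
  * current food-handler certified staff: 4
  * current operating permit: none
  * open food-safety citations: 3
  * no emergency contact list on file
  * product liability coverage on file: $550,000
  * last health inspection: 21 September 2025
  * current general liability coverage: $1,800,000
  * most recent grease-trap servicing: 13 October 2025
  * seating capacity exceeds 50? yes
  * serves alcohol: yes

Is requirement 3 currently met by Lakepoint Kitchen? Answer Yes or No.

Yes

3. health inspection 81 days ago vs limit 90 → met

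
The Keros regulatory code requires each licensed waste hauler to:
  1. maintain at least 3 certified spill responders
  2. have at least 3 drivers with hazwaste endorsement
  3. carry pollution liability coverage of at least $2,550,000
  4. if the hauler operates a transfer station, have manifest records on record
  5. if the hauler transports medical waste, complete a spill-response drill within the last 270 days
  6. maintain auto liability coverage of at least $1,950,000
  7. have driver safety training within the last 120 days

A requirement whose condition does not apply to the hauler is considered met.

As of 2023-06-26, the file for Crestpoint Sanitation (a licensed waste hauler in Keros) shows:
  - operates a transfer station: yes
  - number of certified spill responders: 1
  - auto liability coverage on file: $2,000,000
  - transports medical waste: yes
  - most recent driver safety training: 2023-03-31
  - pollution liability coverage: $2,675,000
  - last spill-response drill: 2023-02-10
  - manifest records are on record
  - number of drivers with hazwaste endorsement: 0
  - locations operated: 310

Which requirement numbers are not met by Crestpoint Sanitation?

1. certified spill responders 1 < 3 → not met
2. drivers with hazwaste endorsement 0 < 3 → not met
3. pollution liability coverage $2,675,000 ≥ $2,550,000 → met
4. condition 'operates a transfer station' holds; manifest records present → met
5. condition 'transports medical waste' holds; spill-response drill 136 days ago vs limit 270 → met
6. auto liability coverage $2,000,000 ≥ $1,950,000 → met
7. driver safety training 87 days ago vs limit 120 → met
Not met: 1, 2

1, 2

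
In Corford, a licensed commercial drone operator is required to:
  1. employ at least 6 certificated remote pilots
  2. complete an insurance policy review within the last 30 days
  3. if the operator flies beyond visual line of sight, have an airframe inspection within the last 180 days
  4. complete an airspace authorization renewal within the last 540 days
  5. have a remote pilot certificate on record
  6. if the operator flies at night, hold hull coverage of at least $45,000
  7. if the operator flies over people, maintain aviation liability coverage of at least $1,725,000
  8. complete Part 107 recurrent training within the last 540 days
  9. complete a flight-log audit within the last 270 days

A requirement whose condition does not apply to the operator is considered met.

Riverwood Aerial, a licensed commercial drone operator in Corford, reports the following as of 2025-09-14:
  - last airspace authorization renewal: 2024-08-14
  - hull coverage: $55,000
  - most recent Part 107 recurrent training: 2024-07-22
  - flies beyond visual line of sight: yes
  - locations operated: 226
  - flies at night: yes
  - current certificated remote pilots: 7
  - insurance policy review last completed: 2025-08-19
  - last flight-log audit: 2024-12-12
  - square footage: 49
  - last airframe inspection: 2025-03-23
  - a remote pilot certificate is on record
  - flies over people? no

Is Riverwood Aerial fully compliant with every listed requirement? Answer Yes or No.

1. certificated remote pilots 7 ≥ 6 → met
2. insurance policy review 26 days ago vs limit 30 → met
3. condition 'flies beyond visual line of sight' holds; airframe inspection 175 days ago vs limit 180 → met
4. airspace authorization renewal 396 days ago vs limit 540 → met
5. remote pilot certificate present → met
6. condition 'flies at night' holds; hull coverage $55,000 ≥ $45,000 → met
7. condition 'flies over people' does not hold → requirement n/a → met
8. Part 107 recurrent training 419 days ago vs limit 540 → met
9. flight-log audit 276 days ago vs limit 270 → not met
Not met: 9

No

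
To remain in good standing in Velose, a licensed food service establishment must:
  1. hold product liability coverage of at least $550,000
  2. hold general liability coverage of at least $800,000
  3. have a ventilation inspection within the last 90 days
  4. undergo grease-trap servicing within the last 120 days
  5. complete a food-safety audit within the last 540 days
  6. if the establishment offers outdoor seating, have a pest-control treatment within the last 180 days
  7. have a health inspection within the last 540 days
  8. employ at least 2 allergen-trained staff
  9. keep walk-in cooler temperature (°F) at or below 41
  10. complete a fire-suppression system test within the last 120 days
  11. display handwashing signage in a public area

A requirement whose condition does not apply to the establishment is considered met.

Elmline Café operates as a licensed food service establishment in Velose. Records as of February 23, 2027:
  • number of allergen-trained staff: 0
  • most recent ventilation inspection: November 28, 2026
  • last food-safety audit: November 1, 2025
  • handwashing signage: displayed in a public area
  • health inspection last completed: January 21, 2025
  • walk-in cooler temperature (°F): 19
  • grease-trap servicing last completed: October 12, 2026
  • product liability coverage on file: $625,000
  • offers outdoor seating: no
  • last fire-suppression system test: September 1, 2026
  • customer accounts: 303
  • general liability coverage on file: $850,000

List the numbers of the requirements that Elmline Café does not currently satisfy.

4, 7, 8, 10

1. product liability coverage $625,000 ≥ $550,000 → met
2. general liability coverage $850,000 ≥ $800,000 → met
3. ventilation inspection 87 days ago vs limit 90 → met
4. grease-trap servicing 134 days ago vs limit 120 → not met
5. food-safety audit 479 days ago vs limit 540 → met
6. condition 'offers outdoor seating' does not hold → requirement n/a → met
7. health inspection 763 days ago vs limit 540 → not met
8. allergen-trained staff 0 < 2 → not met
9. walk-in cooler temperature (°F) 19 ≤ 41 → met
10. fire-suppression system test 175 days ago vs limit 120 → not met
11. handwashing signage present → met
Not met: 4, 7, 8, 10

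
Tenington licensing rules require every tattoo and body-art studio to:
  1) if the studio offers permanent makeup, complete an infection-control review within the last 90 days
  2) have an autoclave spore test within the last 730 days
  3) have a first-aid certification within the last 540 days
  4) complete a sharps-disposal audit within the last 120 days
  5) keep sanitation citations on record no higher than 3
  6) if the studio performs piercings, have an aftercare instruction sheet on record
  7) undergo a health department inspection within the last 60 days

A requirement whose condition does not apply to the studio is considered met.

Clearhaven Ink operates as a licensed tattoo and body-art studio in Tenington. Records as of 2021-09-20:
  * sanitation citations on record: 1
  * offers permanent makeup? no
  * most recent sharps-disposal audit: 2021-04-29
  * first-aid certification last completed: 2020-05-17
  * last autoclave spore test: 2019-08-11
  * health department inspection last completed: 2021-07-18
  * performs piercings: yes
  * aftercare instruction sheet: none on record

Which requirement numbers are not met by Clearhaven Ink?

2, 4, 6, 7

1. condition 'offers permanent makeup' does not hold → requirement n/a → met
2. autoclave spore test 771 days ago vs limit 730 → not met
3. first-aid certification 491 days ago vs limit 540 → met
4. sharps-disposal audit 144 days ago vs limit 120 → not met
5. sanitation citations on record 1 ≤ 3 → met
6. condition 'performs piercings' holds; aftercare instruction sheet absent → not met
7. health department inspection 64 days ago vs limit 60 → not met
Not met: 2, 4, 6, 7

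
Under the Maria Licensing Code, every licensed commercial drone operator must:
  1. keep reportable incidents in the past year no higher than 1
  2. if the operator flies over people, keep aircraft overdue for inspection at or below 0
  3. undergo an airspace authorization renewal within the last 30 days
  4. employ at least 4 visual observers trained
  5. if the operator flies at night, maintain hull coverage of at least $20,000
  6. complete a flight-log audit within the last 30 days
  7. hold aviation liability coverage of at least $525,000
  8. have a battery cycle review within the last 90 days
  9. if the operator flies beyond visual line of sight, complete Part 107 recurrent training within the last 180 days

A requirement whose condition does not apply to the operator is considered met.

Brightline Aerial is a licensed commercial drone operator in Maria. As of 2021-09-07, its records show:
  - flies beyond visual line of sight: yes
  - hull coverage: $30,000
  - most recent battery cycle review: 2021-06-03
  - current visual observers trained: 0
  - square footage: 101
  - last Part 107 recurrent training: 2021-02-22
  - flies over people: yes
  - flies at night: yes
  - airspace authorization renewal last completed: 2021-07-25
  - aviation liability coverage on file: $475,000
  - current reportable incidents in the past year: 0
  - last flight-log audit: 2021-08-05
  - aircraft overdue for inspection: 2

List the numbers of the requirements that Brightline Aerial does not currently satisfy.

2, 3, 4, 6, 7, 8, 9

1. reportable incidents in the past year 0 ≤ 1 → met
2. condition 'flies over people' holds; aircraft overdue for inspection 2 > 0 → not met
3. airspace authorization renewal 44 days ago vs limit 30 → not met
4. visual observers trained 0 < 4 → not met
5. condition 'flies at night' holds; hull coverage $30,000 ≥ $20,000 → met
6. flight-log audit 33 days ago vs limit 30 → not met
7. aviation liability coverage $475,000 < $525,000 → not met
8. battery cycle review 96 days ago vs limit 90 → not met
9. condition 'flies beyond visual line of sight' holds; Part 107 recurrent training 197 days ago vs limit 180 → not met
Not met: 2, 3, 4, 6, 7, 8, 9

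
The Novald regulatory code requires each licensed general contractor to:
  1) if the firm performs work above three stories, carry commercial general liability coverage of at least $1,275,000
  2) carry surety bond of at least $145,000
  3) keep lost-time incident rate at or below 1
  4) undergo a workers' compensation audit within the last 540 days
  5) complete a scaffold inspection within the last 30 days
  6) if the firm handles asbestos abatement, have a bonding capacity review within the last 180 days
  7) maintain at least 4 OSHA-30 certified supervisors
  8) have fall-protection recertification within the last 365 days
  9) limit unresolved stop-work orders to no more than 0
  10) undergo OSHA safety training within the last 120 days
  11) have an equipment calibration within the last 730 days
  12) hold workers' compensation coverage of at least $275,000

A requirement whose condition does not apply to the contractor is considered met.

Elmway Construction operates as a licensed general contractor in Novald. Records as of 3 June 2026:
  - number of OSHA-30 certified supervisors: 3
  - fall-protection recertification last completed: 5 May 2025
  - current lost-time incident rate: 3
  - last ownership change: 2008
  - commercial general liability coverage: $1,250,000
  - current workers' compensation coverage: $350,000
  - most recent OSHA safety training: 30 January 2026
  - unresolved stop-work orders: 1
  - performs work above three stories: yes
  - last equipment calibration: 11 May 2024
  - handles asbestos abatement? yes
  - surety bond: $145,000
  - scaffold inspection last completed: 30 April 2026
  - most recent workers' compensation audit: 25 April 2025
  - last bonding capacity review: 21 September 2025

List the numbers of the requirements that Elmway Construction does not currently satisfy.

1, 3, 5, 6, 7, 8, 9, 10, 11

1. condition 'performs work above three stories' holds; commercial general liability coverage $1,250,000 < $1,275,000 → not met
2. surety bond $145,000 ≥ $145,000 → met
3. lost-time incident rate 3 > 1 → not met
4. workers' compensation audit 404 days ago vs limit 540 → met
5. scaffold inspection 34 days ago vs limit 30 → not met
6. condition 'handles asbestos abatement' holds; bonding capacity review 255 days ago vs limit 180 → not met
7. OSHA-30 certified supervisors 3 < 4 → not met
8. fall-protection recertification 394 days ago vs limit 365 → not met
9. unresolved stop-work orders 1 > 0 → not met
10. OSHA safety training 124 days ago vs limit 120 → not met
11. equipment calibration 753 days ago vs limit 730 → not met
12. workers' compensation coverage $350,000 ≥ $275,000 → met
Not met: 1, 3, 5, 6, 7, 8, 9, 10, 11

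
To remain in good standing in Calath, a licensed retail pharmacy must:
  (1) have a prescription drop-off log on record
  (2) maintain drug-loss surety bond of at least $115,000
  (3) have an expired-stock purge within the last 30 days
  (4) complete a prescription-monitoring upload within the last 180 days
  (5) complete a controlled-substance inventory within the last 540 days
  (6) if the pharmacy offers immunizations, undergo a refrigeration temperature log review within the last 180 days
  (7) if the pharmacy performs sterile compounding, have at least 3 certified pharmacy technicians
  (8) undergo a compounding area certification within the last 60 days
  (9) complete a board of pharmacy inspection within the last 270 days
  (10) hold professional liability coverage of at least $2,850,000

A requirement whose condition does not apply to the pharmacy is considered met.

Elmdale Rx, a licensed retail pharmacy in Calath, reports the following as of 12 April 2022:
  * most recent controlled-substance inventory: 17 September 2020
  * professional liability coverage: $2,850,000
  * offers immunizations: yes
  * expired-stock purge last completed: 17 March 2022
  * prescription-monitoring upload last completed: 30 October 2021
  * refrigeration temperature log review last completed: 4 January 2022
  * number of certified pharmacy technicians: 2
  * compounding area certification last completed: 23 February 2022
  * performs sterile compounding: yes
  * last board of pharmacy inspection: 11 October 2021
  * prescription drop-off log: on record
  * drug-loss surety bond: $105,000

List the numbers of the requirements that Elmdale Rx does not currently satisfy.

2, 5, 7

1. prescription drop-off log present → met
2. drug-loss surety bond $105,000 < $115,000 → not met
3. expired-stock purge 26 days ago vs limit 30 → met
4. prescription-monitoring upload 164 days ago vs limit 180 → met
5. controlled-substance inventory 572 days ago vs limit 540 → not met
6. condition 'offers immunizations' holds; refrigeration temperature log review 98 days ago vs limit 180 → met
7. condition 'performs sterile compounding' holds; certified pharmacy technicians 2 < 3 → not met
8. compounding area certification 48 days ago vs limit 60 → met
9. board of pharmacy inspection 183 days ago vs limit 270 → met
10. professional liability coverage $2,850,000 ≥ $2,850,000 → met
Not met: 2, 5, 7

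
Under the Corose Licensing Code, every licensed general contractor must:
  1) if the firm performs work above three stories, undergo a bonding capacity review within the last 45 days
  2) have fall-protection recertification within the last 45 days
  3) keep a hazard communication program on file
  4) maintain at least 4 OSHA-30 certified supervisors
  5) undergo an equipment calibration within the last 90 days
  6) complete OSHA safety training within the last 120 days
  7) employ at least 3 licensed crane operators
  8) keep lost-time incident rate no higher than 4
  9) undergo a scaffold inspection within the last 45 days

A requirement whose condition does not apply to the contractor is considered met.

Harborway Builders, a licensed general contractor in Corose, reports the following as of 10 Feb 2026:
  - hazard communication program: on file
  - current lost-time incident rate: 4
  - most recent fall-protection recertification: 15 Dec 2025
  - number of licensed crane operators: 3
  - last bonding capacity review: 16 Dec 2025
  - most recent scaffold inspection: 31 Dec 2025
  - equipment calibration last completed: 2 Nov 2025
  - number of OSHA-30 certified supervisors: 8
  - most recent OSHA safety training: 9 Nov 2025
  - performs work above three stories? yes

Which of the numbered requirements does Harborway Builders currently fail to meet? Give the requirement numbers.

1, 2, 5

1. condition 'performs work above three stories' holds; bonding capacity review 56 days ago vs limit 45 → not met
2. fall-protection recertification 57 days ago vs limit 45 → not met
3. hazard communication program present → met
4. OSHA-30 certified supervisors 8 ≥ 4 → met
5. equipment calibration 100 days ago vs limit 90 → not met
6. OSHA safety training 93 days ago vs limit 120 → met
7. licensed crane operators 3 ≥ 3 → met
8. lost-time incident rate 4 ≤ 4 → met
9. scaffold inspection 41 days ago vs limit 45 → met
Not met: 1, 2, 5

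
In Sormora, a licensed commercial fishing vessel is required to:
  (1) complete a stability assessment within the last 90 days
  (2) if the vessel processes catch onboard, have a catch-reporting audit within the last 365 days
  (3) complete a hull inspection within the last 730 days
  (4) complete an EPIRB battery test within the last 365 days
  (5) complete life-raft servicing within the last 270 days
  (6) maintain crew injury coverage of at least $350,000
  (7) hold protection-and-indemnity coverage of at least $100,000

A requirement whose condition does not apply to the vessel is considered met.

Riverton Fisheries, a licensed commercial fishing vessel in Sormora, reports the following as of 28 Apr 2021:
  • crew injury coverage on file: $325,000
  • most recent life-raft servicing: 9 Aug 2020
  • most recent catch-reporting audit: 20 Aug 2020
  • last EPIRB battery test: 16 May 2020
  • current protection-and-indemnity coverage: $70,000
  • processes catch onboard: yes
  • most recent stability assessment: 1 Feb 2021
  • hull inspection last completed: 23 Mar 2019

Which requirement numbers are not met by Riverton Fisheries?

3, 6, 7

1. stability assessment 86 days ago vs limit 90 → met
2. condition 'processes catch onboard' holds; catch-reporting audit 251 days ago vs limit 365 → met
3. hull inspection 767 days ago vs limit 730 → not met
4. EPIRB battery test 347 days ago vs limit 365 → met
5. life-raft servicing 262 days ago vs limit 270 → met
6. crew injury coverage $325,000 < $350,000 → not met
7. protection-and-indemnity coverage $70,000 < $100,000 → not met
Not met: 3, 6, 7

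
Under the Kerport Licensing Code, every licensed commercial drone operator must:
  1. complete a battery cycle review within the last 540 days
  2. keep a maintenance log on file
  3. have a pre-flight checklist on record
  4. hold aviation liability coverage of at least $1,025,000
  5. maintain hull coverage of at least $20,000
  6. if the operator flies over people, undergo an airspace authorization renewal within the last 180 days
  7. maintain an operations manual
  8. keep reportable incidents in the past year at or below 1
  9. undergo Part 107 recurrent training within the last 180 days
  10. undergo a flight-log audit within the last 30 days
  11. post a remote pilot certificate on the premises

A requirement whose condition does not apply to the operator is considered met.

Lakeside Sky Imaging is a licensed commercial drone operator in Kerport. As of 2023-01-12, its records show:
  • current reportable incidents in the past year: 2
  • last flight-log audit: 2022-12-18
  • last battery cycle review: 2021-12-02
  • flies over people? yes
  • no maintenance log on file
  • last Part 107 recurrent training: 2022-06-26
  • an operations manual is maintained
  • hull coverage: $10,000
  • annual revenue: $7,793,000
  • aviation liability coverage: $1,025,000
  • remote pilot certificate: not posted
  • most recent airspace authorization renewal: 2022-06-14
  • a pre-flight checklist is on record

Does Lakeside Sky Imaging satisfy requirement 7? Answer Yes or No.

Yes

7. operations manual present → met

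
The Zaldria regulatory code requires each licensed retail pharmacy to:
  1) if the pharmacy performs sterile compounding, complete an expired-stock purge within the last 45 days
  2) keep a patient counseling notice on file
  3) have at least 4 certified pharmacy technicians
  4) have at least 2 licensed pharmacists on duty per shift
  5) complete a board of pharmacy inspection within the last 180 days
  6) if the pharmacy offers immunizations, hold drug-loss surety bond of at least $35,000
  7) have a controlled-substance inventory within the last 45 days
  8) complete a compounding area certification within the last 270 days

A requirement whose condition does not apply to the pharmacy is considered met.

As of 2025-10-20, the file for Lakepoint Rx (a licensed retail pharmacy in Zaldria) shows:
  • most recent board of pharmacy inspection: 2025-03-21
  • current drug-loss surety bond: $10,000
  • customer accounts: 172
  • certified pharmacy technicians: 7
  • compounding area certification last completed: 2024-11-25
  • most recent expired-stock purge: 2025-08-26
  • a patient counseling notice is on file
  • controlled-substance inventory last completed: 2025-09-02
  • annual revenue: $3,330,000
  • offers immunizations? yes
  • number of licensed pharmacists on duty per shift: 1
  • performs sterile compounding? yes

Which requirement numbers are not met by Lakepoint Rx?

1. condition 'performs sterile compounding' holds; expired-stock purge 55 days ago vs limit 45 → not met
2. patient counseling notice present → met
3. certified pharmacy technicians 7 ≥ 4 → met
4. licensed pharmacists on duty per shift 1 < 2 → not met
5. board of pharmacy inspection 213 days ago vs limit 180 → not met
6. condition 'offers immunizations' holds; drug-loss surety bond $10,000 < $35,000 → not met
7. controlled-substance inventory 48 days ago vs limit 45 → not met
8. compounding area certification 329 days ago vs limit 270 → not met
Not met: 1, 4, 5, 6, 7, 8

1, 4, 5, 6, 7, 8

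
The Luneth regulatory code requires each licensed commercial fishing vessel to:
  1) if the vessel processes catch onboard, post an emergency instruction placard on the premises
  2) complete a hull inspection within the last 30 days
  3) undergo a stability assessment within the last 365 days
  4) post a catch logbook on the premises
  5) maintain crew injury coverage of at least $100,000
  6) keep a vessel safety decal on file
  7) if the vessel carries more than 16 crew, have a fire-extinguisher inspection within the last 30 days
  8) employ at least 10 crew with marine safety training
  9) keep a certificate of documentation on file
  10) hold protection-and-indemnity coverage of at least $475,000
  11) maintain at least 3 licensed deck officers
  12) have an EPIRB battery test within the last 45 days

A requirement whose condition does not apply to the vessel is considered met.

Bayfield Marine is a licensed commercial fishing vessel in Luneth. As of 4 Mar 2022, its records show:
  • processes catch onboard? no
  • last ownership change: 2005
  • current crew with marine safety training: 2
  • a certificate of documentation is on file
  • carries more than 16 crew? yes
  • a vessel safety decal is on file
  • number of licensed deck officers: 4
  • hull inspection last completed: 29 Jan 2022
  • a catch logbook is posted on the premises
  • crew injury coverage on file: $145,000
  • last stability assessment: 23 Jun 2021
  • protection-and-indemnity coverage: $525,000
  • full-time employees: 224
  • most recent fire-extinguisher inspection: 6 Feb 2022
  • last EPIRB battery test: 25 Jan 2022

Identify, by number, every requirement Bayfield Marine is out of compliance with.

1. condition 'processes catch onboard' does not hold → requirement n/a → met
2. hull inspection 34 days ago vs limit 30 → not met
3. stability assessment 254 days ago vs limit 365 → met
4. catch logbook present → met
5. crew injury coverage $145,000 ≥ $100,000 → met
6. vessel safety decal present → met
7. condition 'carries more than 16 crew' holds; fire-extinguisher inspection 26 days ago vs limit 30 → met
8. crew with marine safety training 2 < 10 → not met
9. certificate of documentation present → met
10. protection-and-indemnity coverage $525,000 ≥ $475,000 → met
11. licensed deck officers 4 ≥ 3 → met
12. EPIRB battery test 38 days ago vs limit 45 → met
Not met: 2, 8

2, 8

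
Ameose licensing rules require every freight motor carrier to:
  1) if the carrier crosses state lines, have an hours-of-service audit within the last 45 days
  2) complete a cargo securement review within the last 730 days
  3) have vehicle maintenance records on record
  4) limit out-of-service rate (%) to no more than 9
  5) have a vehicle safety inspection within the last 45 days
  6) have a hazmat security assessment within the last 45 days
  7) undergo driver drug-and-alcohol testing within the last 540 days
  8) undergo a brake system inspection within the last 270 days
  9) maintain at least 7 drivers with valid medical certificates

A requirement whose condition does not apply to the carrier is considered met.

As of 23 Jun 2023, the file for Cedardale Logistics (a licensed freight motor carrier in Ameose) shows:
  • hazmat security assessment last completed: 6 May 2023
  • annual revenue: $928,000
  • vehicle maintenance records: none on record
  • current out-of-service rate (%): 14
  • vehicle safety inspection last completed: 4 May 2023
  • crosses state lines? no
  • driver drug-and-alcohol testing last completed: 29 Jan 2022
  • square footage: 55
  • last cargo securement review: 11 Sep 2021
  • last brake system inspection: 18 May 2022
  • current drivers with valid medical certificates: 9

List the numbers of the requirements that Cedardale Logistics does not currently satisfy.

1. condition 'crosses state lines' does not hold → requirement n/a → met
2. cargo securement review 650 days ago vs limit 730 → met
3. vehicle maintenance records absent → not met
4. out-of-service rate (%) 14 > 9 → not met
5. vehicle safety inspection 50 days ago vs limit 45 → not met
6. hazmat security assessment 48 days ago vs limit 45 → not met
7. driver drug-and-alcohol testing 510 days ago vs limit 540 → met
8. brake system inspection 401 days ago vs limit 270 → not met
9. drivers with valid medical certificates 9 ≥ 7 → met
Not met: 3, 4, 5, 6, 8

3, 4, 5, 6, 8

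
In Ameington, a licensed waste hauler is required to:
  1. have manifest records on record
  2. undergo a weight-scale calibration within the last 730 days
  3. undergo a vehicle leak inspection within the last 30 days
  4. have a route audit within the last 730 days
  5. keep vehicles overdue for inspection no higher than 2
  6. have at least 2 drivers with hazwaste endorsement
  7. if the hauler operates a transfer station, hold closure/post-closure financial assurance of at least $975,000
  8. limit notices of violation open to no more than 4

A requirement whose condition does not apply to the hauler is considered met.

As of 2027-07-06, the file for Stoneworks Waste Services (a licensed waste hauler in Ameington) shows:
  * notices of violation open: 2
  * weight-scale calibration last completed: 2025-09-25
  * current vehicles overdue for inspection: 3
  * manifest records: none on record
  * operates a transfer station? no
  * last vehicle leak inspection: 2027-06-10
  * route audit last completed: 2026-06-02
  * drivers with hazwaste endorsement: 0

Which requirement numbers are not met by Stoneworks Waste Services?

1, 5, 6

1. manifest records absent → not met
2. weight-scale calibration 649 days ago vs limit 730 → met
3. vehicle leak inspection 26 days ago vs limit 30 → met
4. route audit 399 days ago vs limit 730 → met
5. vehicles overdue for inspection 3 > 2 → not met
6. drivers with hazwaste endorsement 0 < 2 → not met
7. condition 'operates a transfer station' does not hold → requirement n/a → met
8. notices of violation open 2 ≤ 4 → met
Not met: 1, 5, 6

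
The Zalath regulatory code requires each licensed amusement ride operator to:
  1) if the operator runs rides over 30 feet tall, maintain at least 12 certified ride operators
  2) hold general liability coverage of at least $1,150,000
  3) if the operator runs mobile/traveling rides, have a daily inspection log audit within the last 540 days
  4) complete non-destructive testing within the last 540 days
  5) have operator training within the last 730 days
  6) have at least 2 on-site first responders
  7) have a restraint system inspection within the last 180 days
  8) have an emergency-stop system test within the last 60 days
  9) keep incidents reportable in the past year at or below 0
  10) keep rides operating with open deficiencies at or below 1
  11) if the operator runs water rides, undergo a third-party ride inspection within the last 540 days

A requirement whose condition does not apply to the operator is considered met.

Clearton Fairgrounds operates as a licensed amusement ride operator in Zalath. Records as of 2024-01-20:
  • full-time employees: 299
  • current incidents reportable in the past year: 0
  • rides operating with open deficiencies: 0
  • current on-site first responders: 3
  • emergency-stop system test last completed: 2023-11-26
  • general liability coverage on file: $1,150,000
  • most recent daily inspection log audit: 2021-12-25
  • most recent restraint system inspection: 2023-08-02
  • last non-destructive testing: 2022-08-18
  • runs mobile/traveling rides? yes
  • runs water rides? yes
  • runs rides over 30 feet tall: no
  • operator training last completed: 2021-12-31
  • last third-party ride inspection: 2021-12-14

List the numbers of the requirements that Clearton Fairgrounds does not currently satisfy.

3, 5, 11

1. condition 'runs rides over 30 feet tall' does not hold → requirement n/a → met
2. general liability coverage $1,150,000 ≥ $1,150,000 → met
3. condition 'runs mobile/traveling rides' holds; daily inspection log audit 756 days ago vs limit 540 → not met
4. non-destructive testing 520 days ago vs limit 540 → met
5. operator training 750 days ago vs limit 730 → not met
6. on-site first responders 3 ≥ 2 → met
7. restraint system inspection 171 days ago vs limit 180 → met
8. emergency-stop system test 55 days ago vs limit 60 → met
9. incidents reportable in the past year 0 ≤ 0 → met
10. rides operating with open deficiencies 0 ≤ 1 → met
11. condition 'runs water rides' holds; third-party ride inspection 767 days ago vs limit 540 → not met
Not met: 3, 5, 11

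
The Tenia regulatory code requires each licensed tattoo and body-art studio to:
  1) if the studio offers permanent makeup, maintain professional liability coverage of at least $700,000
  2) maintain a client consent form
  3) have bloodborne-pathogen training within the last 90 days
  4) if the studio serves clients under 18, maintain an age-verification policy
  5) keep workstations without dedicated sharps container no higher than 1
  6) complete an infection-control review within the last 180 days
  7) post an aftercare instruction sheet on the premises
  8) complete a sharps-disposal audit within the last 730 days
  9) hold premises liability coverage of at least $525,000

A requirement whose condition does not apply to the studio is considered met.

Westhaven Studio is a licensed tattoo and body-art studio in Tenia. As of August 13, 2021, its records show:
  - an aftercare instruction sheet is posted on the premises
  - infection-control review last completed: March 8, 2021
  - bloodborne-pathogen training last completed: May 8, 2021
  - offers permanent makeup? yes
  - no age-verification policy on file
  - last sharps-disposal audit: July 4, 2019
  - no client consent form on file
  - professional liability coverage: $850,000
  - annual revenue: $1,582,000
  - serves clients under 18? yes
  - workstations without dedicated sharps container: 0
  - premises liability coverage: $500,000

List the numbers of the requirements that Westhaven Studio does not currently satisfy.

1. condition 'offers permanent makeup' holds; professional liability coverage $850,000 ≥ $700,000 → met
2. client consent form absent → not met
3. bloodborne-pathogen training 97 days ago vs limit 90 → not met
4. condition 'serves clients under 18' holds; age-verification policy absent → not met
5. workstations without dedicated sharps container 0 ≤ 1 → met
6. infection-control review 158 days ago vs limit 180 → met
7. aftercare instruction sheet present → met
8. sharps-disposal audit 771 days ago vs limit 730 → not met
9. premises liability coverage $500,000 < $525,000 → not met
Not met: 2, 3, 4, 8, 9

2, 3, 4, 8, 9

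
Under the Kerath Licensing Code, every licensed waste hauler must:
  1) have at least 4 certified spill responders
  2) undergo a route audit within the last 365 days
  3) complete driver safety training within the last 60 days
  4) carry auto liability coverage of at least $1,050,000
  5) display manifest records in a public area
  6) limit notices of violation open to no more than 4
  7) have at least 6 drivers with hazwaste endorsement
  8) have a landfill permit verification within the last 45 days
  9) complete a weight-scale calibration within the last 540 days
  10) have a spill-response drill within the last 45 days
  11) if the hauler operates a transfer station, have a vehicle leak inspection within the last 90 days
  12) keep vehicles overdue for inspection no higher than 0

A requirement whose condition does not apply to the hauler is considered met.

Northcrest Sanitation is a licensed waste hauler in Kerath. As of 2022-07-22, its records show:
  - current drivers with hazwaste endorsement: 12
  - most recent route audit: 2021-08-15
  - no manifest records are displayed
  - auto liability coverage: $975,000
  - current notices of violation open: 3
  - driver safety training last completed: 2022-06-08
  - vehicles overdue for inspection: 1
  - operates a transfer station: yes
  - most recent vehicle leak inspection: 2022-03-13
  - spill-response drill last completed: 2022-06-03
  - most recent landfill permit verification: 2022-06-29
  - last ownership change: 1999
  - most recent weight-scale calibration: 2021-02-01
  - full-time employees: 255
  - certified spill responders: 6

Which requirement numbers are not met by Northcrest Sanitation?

4, 5, 10, 11, 12

1. certified spill responders 6 ≥ 4 → met
2. route audit 341 days ago vs limit 365 → met
3. driver safety training 44 days ago vs limit 60 → met
4. auto liability coverage $975,000 < $1,050,000 → not met
5. manifest records absent → not met
6. notices of violation open 3 ≤ 4 → met
7. drivers with hazwaste endorsement 12 ≥ 6 → met
8. landfill permit verification 23 days ago vs limit 45 → met
9. weight-scale calibration 536 days ago vs limit 540 → met
10. spill-response drill 49 days ago vs limit 45 → not met
11. condition 'operates a transfer station' holds; vehicle leak inspection 131 days ago vs limit 90 → not met
12. vehicles overdue for inspection 1 > 0 → not met
Not met: 4, 5, 10, 11, 12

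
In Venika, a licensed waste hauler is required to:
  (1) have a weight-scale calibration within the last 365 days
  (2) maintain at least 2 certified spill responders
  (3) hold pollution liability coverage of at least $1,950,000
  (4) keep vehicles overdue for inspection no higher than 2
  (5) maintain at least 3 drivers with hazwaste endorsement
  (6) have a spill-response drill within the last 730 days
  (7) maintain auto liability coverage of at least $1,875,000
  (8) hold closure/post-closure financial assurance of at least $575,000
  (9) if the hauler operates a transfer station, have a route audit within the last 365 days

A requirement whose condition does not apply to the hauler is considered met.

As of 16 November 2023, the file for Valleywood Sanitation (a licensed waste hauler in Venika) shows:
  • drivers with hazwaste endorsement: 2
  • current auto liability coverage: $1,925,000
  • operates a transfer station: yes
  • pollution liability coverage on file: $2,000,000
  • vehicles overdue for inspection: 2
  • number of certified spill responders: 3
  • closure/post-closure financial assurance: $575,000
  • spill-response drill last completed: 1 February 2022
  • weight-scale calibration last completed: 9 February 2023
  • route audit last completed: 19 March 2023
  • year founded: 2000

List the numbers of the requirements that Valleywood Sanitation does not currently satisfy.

1. weight-scale calibration 280 days ago vs limit 365 → met
2. certified spill responders 3 ≥ 2 → met
3. pollution liability coverage $2,000,000 ≥ $1,950,000 → met
4. vehicles overdue for inspection 2 ≤ 2 → met
5. drivers with hazwaste endorsement 2 < 3 → not met
6. spill-response drill 653 days ago vs limit 730 → met
7. auto liability coverage $1,925,000 ≥ $1,875,000 → met
8. closure/post-closure financial assurance $575,000 ≥ $575,000 → met
9. condition 'operates a transfer station' holds; route audit 242 days ago vs limit 365 → met
Not met: 5

5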